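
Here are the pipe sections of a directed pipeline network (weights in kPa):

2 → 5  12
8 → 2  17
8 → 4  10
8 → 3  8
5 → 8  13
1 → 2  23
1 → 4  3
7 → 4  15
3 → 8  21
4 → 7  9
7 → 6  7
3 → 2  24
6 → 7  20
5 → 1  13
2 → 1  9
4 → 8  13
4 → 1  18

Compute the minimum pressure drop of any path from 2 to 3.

Enumerating some paths:
2 - 1 - 4 - 8 - 3: 9+3+13+8 = 33
2 - 5 - 1 - 4 - 8 - 3: 12+13+3+13+8 = 49
Cheapest is 2 - 1 - 4 - 8 - 3 at 33 kPa.

33 kPa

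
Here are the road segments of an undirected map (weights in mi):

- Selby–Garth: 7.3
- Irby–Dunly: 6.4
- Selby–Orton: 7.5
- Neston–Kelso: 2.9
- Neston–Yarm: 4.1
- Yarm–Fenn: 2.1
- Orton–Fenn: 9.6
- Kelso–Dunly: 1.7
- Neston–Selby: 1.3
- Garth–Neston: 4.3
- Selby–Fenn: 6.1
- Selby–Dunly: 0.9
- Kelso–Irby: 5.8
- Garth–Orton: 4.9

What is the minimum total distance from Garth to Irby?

12.9 mi

Shortest distances from Garth:
Garth: 0
Neston: 4.3  (via Garth)
Orton: 4.9  (via Garth)
Selby: 5.6  (via Neston)
Dunly: 6.5  (via Selby)
Kelso: 7.2  (via Neston)
Yarm: 8.4  (via Neston)
Fenn: 10.5  (via Yarm)
Irby: 12.9  (via Dunly)
Shortest route: Garth–Neston–Selby–Dunly–Irby = 12.9 mi.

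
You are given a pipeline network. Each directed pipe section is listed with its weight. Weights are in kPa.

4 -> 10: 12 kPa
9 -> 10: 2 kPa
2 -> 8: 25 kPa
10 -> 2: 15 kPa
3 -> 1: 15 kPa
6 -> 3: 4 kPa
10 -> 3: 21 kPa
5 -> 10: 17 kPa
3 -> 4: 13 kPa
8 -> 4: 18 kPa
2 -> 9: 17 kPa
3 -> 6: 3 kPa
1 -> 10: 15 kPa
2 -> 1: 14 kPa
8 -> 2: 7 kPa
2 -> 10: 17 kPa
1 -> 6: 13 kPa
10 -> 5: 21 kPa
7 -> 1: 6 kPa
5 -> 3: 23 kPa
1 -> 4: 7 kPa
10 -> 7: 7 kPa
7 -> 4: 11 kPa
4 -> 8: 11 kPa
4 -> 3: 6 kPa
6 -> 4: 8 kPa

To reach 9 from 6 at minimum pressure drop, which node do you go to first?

Enumerating some paths:
6 - 3 - 4 - 8 - 2 - 9: 4+13+11+7+17 = 52
6 - 4 - 8 - 2 - 9: 8+11+7+17 = 43
6 - 4 - 10 - 2 - 9: 8+12+15+17 = 52
Cheapest is 6 - 4 - 8 - 2 - 9 at 43 kPa.
So from 6 the first move is to 4.

4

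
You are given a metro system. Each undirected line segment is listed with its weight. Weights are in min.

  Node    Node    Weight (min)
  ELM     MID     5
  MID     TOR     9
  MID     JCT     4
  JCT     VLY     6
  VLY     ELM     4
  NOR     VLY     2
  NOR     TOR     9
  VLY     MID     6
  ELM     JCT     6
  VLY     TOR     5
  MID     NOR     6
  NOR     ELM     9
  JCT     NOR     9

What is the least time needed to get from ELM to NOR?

6 min

Candidate routes:
ELM → MID → VLY → NOR: 5+6+2 = 13
ELM → VLY → NOR: 4+2 = 6
ELM → MID → NOR: 5+6 = 11
ELM → NOR: 9 = 9
Cheapest is ELM → VLY → NOR at 6 min.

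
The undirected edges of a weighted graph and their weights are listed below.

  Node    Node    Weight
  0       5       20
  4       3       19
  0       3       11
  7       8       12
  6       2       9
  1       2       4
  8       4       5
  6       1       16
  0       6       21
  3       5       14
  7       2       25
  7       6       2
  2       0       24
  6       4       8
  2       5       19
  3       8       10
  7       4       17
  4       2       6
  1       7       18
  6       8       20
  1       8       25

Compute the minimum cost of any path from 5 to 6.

28

Settle nodes by increasing distance from 5:
5: 0
3: 14  (via 5)
2: 19  (via 5)
0: 20  (via 5)
1: 23  (via 2)
8: 24  (via 3)
4: 25  (via 2)
6: 28  (via 2)
Shortest route: 5–2–6 = 28.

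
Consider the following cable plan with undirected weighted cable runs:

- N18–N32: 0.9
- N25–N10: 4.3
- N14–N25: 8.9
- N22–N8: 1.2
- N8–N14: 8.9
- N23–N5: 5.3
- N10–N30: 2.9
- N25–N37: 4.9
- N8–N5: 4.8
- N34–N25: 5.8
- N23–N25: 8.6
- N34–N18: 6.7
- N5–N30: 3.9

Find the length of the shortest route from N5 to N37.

Settle nodes by increasing distance from N5:
N5: 0
N30: 3.9  (via N5)
N8: 4.8  (via N5)
N23: 5.3  (via N5)
N22: 6  (via N8)
N10: 6.8  (via N30)
N25: 11.1  (via N10)
N14: 13.7  (via N8)
N37: 16  (via N25)
Shortest route: N5 → N30 → N10 → N25 → N37 = 16.

16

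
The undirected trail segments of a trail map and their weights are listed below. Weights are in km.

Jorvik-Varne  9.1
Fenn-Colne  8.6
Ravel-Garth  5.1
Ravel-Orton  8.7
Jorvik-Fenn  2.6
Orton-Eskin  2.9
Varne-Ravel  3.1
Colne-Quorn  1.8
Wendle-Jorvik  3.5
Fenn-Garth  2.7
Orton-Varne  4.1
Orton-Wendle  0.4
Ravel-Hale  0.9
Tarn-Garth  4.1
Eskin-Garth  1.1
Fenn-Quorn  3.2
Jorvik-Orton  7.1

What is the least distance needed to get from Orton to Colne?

Enumerating some paths:
Orton → Eskin → Garth → Fenn → Quorn → Colne: 2.9+1.1+2.7+3.2+1.8 = 11.7
Orton → Wendle → Jorvik → Fenn → Quorn → Colne: 0.4+3.5+2.6+3.2+1.8 = 11.5
Orton → Jorvik → Fenn → Quorn → Colne: 7.1+2.6+3.2+1.8 = 14.7
Orton → Wendle → Jorvik → Fenn → Colne: 0.4+3.5+2.6+8.6 = 15.1
The minimum is 11.5 km via Orton → Wendle → Jorvik → Fenn → Quorn → Colne.

11.5 km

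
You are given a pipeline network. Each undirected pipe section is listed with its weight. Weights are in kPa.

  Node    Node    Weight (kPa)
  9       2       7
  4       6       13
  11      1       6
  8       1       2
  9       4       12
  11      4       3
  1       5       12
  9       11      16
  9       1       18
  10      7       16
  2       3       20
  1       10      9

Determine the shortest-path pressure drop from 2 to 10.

Settle nodes by increasing distance from 2:
2: 0
9: 7  (via 2)
4: 19  (via 9)
3: 20  (via 2)
11: 22  (via 4)
1: 25  (via 9)
8: 27  (via 1)
6: 32  (via 4)
10: 34  (via 1)
Shortest route: 2 → 9 → 1 → 10 = 34 kPa.

34 kPa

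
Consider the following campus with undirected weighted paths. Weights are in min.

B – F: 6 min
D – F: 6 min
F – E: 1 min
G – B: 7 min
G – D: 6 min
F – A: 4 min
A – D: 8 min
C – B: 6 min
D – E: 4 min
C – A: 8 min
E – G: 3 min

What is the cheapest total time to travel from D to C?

16 min

Enumerating some paths:
D–A–C: 8+8 = 16
D–E–F–B–C: 4+1+6+6 = 17
D–E–F–A–C: 4+1+4+8 = 17
The minimum is 16 min via D–A–C.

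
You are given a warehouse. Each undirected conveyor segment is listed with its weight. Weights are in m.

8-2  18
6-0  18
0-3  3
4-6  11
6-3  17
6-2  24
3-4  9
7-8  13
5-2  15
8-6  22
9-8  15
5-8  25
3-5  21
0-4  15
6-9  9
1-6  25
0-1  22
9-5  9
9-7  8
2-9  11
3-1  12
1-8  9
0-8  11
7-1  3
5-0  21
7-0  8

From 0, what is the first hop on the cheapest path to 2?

Enumerating some paths:
0 → 8 → 2: 11+18 = 29
0 → 7 → 9 → 2: 8+8+11 = 27
0 → 5 → 2: 21+15 = 36
0 → 8 → 9 → 2: 11+15+11 = 37
Cheapest is 0 → 7 → 9 → 2 at 27 m.
So from 0 the first move is to 7.

7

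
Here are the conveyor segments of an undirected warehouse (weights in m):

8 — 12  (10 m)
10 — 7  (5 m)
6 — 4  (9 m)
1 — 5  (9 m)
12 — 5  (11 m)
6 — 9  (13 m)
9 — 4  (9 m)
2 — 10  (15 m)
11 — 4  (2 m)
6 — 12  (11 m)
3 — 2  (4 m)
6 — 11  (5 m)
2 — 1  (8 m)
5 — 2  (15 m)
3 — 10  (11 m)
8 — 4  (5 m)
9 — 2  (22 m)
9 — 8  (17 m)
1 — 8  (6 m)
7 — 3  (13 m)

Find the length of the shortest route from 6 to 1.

18 m

Shortest distances from 6:
6: 0
11: 5  (via 6)
4: 7  (via 11)
12: 11  (via 6)
8: 12  (via 4)
9: 13  (via 6)
1: 18  (via 8)
Shortest route: 6 → 11 → 4 → 8 → 1 = 18 m.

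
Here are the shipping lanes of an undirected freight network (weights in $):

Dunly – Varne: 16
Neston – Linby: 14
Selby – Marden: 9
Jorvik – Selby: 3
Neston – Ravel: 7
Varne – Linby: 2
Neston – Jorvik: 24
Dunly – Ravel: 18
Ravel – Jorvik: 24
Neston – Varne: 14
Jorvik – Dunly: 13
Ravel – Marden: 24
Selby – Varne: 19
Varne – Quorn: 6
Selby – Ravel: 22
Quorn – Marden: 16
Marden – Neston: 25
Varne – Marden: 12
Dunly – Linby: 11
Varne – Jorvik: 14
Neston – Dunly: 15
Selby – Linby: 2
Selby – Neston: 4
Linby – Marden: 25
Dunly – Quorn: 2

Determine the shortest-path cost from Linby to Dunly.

$10

Enumerating some paths:
Linby–Dunly: 11 = 11
Linby–Varne–Quorn–Dunly: 2+6+2 = 10
Linby–Selby–Jorvik–Dunly: 2+3+13 = 18
The minimum is $10 via Linby–Varne–Quorn–Dunly.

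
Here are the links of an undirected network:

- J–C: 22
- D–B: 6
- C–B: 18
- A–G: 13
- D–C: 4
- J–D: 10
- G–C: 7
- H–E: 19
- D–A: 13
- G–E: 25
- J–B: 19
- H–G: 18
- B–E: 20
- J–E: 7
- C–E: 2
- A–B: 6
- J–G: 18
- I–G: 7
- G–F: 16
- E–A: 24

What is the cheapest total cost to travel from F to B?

Settle nodes by increasing distance from F:
F: 0
G: 16  (via F)
C: 23  (via G)
I: 23  (via G)
E: 25  (via C)
D: 27  (via C)
A: 29  (via G)
J: 32  (via E)
B: 33  (via D)
Shortest route: F → G → C → D → B = 33.

33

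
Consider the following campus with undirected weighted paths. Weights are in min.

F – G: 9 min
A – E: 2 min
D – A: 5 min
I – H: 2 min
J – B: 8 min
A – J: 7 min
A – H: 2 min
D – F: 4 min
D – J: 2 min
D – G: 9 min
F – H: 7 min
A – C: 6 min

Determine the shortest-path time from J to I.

Settle nodes by increasing distance from J:
J: 0
D: 2  (via J)
F: 6  (via D)
A: 7  (via J)
B: 8  (via J)
E: 9  (via A)
H: 9  (via A)
G: 11  (via D)
I: 11  (via H)
Shortest route: J–A–H–I = 11 min.

11 min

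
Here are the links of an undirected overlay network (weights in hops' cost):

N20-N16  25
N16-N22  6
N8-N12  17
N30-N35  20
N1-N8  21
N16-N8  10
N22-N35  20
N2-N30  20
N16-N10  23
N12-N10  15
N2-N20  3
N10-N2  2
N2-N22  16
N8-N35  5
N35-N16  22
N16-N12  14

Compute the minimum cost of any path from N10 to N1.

53 hops' cost

Settle nodes by increasing distance from N10:
N10: 0
N2: 2  (via N10)
N20: 5  (via N2)
N12: 15  (via N10)
N22: 18  (via N2)
N30: 22  (via N2)
N16: 23  (via N10)
N8: 32  (via N12)
N35: 37  (via N8)
N1: 53  (via N8)
Shortest route: N10–N12–N8–N1 = 53 hops' cost.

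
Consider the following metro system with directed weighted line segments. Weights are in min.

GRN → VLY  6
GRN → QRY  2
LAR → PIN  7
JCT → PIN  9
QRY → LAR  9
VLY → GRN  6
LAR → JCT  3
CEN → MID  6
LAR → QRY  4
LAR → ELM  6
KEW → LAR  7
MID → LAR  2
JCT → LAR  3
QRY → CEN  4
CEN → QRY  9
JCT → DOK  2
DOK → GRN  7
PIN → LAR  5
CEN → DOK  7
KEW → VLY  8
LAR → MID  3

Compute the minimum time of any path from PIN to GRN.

Shortest distances from PIN:
PIN: 0
LAR: 5  (via PIN)
JCT: 8  (via LAR)
MID: 8  (via LAR)
QRY: 9  (via LAR)
DOK: 10  (via JCT)
ELM: 11  (via LAR)
CEN: 13  (via QRY)
GRN: 17  (via DOK)
Shortest route: PIN → LAR → JCT → DOK → GRN = 17 min.

17 min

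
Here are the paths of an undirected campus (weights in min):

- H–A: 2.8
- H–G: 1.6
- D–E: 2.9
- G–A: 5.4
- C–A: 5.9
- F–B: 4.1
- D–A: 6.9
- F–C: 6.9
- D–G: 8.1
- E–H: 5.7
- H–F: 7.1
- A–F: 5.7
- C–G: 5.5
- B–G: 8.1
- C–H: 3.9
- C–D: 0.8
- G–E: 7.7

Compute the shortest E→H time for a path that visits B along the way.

Shortest E→B: E–D–C–F–B = 14.7
Shortest B→H: B–G–H = 9.7
Total via B: 14.7 + 9.7 = 24.4 min.

24.4 min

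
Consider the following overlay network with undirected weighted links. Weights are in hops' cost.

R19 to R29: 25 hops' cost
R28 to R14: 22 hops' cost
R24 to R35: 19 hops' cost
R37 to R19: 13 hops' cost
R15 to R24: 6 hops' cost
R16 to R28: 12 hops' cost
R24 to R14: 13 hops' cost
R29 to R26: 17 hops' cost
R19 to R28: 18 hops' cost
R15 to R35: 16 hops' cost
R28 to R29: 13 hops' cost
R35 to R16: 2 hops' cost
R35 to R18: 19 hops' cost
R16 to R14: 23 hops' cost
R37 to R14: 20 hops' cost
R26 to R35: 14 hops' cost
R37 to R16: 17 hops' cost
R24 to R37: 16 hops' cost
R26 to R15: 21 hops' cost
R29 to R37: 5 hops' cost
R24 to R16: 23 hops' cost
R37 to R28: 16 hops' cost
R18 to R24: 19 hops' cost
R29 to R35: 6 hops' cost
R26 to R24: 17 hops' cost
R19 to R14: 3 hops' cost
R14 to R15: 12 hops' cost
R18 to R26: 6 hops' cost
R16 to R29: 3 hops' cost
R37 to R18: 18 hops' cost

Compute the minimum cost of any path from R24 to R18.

19 hops' cost

Compare a few routes:
R24–R18: 19 = 19
R24–R26–R18: 17+6 = 23
Cheapest is R24–R18 at 19 hops' cost.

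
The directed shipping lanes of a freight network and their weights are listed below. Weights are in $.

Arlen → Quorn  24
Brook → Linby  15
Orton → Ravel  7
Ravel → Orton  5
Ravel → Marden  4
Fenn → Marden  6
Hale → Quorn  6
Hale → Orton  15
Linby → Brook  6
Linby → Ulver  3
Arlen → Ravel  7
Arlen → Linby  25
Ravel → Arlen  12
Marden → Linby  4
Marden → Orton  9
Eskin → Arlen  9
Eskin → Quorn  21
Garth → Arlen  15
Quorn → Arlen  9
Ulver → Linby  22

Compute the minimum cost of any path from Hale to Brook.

$36

Enumerating some paths:
Hale → Quorn → Arlen → Ravel → Marden → Linby → Brook: 6+9+7+4+4+6 = 36
Hale → Orton → Ravel → Arlen → Linby → Brook: 15+7+12+25+6 = 65
Hale → Quorn → Arlen → Linby → Brook: 6+9+25+6 = 46
The minimum is $36 via Hale → Quorn → Arlen → Ravel → Marden → Linby → Brook.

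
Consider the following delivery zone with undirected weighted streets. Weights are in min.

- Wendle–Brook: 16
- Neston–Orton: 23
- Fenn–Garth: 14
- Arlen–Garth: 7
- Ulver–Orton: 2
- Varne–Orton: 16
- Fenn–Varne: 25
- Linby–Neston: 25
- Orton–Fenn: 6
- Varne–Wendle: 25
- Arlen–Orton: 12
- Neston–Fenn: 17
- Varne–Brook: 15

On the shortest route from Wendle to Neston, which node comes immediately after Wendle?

Candidate routes:
Wendle–Varne–Fenn–Neston: 25+25+17 = 67
Wendle–Varne–Orton–Neston: 25+16+23 = 64
Cheapest is Wendle–Varne–Orton–Neston at 64 min.
So from Wendle the first move is to Varne.

Varne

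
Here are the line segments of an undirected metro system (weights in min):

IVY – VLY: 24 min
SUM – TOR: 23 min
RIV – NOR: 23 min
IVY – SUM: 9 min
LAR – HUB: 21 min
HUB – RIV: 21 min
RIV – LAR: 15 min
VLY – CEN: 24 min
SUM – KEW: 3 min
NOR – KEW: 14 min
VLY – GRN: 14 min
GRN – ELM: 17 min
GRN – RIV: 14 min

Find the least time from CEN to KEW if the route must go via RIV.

89 min

Shortest CEN→RIV: CEN–VLY–GRN–RIV = 52
Best RIV to KEW: RIV–NOR–KEW costing 37
Total via RIV: 52 + 37 = 89 min.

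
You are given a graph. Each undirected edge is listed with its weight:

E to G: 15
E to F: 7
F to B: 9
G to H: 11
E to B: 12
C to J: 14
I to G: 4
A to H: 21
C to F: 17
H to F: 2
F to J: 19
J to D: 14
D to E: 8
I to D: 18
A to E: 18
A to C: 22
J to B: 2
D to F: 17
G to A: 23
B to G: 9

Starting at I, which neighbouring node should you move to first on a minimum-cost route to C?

G

Candidate routes:
I - G - H - F - C: 4+11+2+17 = 34
I - G - B - J - C: 4+9+2+14 = 29
I - G - B - F - C: 4+9+9+17 = 39
The minimum is 29 via I - G - B - J - C.
So from I the first move is to G.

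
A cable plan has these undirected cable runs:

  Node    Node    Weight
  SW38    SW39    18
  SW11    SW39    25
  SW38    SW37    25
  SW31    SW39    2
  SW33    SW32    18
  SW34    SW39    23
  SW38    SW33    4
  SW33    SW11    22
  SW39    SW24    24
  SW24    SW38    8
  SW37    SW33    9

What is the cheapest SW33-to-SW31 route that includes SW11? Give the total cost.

49

Best SW33 to SW11: SW33–SW11 costing 22
Best SW11 to SW31: SW11–SW39–SW31 costing 27
Total via SW11: 22 + 27 = 49.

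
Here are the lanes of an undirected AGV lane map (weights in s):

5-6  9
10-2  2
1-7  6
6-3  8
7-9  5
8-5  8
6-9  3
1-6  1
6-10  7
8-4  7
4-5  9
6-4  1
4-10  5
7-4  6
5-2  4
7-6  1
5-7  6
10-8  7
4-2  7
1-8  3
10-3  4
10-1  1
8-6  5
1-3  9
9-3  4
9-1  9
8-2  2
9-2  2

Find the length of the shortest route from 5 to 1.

7 s

Candidate routes:
5 - 2 - 8 - 1: 4+2+3 = 9
5 - 2 - 10 - 1: 4+2+1 = 7
5 - 2 - 9 - 6 - 1: 4+2+3+1 = 10
5 - 7 - 6 - 1: 6+1+1 = 8
The minimum is 7 s via 5 - 2 - 10 - 1.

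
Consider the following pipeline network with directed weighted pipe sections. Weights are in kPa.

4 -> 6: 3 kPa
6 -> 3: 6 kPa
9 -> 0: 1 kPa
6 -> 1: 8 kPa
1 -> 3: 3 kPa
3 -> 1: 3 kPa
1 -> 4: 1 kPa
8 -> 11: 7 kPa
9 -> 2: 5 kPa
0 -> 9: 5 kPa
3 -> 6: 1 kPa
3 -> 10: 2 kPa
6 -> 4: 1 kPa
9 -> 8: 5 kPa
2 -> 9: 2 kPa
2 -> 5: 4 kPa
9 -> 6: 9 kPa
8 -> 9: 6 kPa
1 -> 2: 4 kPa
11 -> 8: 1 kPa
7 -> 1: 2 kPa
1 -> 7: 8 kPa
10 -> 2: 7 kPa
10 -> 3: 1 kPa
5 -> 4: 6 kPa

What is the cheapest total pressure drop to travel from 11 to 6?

Enumerating some paths:
11 - 8 - 9 - 6: 1+6+9 = 16
11 - 8 - 9 - 2 - 5 - 4 - 6: 1+6+5+4+6+3 = 25
The minimum is 16 kPa via 11 - 8 - 9 - 6.

16 kPa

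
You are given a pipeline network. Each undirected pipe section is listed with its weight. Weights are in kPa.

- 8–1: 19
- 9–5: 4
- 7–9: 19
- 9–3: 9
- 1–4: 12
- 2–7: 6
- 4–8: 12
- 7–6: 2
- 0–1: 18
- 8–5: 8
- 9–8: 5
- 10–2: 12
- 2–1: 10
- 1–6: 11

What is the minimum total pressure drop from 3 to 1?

Running Dijkstra from 3:
3: 0
9: 9  (via 3)
5: 13  (via 9)
8: 14  (via 9)
4: 26  (via 8)
7: 28  (via 9)
6: 30  (via 7)
1: 33  (via 8)
Shortest route: 3 → 9 → 8 → 1 = 33 kPa.

33 kPa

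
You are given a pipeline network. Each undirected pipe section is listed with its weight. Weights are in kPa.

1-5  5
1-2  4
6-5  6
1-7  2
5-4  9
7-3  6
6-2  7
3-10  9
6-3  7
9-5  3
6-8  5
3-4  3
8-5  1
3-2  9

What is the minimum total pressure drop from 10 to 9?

Running Dijkstra from 10:
10: 0
3: 9  (via 10)
4: 12  (via 3)
7: 15  (via 3)
6: 16  (via 3)
1: 17  (via 7)
2: 18  (via 3)
5: 21  (via 4)
8: 21  (via 6)
9: 24  (via 5)
Shortest route: 10–3–4–5–9 = 24 kPa.

24 kPa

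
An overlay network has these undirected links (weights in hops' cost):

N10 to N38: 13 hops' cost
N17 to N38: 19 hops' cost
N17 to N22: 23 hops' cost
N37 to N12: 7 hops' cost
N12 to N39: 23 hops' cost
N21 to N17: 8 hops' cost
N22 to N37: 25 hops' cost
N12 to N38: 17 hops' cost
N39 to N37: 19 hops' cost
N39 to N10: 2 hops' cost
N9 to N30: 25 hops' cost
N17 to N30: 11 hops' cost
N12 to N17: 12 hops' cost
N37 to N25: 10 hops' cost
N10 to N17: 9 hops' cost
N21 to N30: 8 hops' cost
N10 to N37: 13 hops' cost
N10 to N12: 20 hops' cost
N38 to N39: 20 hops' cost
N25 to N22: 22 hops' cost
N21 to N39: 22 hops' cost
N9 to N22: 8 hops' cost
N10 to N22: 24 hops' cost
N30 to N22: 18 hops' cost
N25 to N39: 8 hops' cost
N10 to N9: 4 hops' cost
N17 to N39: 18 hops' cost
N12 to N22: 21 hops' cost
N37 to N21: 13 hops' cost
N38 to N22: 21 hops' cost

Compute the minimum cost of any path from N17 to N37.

19 hops' cost

Shortest distances from N17:
N17: 0
N21: 8  (via N17)
N10: 9  (via N17)
N39: 11  (via N10)
N30: 11  (via N17)
N12: 12  (via N17)
N9: 13  (via N10)
N38: 19  (via N17)
N25: 19  (via N39)
N37: 19  (via N12)
Shortest route: N17–N12–N37 = 19 hops' cost.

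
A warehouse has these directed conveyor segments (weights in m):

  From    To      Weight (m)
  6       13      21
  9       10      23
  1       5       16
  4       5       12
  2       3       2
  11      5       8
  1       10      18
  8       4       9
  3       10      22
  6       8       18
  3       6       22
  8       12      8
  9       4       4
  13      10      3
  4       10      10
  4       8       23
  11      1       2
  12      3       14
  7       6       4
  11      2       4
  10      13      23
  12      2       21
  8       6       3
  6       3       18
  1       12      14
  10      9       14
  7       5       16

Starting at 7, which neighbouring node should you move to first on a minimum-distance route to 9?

Compare a few routes:
7–6–8–4–10–9: 4+18+9+10+14 = 55
7–6–13–10–9: 4+21+3+14 = 42
7–6–3–10–9: 4+18+22+14 = 58
Cheapest is 7–6–13–10–9 at 42 m.
So from 7 the first move is to 6.

6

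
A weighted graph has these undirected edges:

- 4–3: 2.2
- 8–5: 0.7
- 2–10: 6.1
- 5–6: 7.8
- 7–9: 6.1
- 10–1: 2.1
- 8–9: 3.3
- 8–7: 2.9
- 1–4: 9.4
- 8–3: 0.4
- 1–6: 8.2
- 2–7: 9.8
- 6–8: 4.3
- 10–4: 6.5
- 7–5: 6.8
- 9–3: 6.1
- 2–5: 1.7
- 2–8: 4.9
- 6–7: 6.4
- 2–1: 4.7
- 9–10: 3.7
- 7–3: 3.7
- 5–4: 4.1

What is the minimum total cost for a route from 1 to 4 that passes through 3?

Best 1 to 3: 1 → 2 → 5 → 8 → 3 costing 7.5
Shortest 3→4: 3 → 4 = 2.2
Total via 3: 7.5 + 2.2 = 9.7.

9.7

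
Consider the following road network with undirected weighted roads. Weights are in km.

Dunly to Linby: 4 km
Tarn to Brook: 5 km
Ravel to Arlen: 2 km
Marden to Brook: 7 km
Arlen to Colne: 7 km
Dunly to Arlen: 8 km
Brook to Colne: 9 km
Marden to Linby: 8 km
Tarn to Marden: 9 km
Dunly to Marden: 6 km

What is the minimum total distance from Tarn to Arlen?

21 km

Compare a few routes:
Tarn - Brook - Marden - Dunly - Arlen: 5+7+6+8 = 26
Tarn - Brook - Colne - Arlen: 5+9+7 = 21
Tarn - Marden - Linby - Dunly - Arlen: 9+8+4+8 = 29
Tarn - Marden - Dunly - Arlen: 9+6+8 = 23
Cheapest is Tarn - Brook - Colne - Arlen at 21 km.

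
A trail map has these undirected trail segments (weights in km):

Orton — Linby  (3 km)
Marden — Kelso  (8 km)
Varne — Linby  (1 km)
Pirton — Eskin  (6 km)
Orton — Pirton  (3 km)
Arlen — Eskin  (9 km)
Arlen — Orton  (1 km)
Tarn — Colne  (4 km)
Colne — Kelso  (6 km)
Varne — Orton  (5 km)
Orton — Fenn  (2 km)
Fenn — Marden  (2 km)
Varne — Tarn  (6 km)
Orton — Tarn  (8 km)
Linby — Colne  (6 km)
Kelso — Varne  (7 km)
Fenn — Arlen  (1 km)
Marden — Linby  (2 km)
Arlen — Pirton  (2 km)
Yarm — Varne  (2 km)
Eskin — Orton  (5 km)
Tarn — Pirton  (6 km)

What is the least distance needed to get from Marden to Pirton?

Running Dijkstra from Marden:
Marden: 0
Fenn: 2  (via Marden)
Linby: 2  (via Marden)
Arlen: 3  (via Fenn)
Varne: 3  (via Linby)
Orton: 4  (via Fenn)
Pirton: 5  (via Arlen)
Shortest route: Marden–Fenn–Arlen–Pirton = 5 km.

5 km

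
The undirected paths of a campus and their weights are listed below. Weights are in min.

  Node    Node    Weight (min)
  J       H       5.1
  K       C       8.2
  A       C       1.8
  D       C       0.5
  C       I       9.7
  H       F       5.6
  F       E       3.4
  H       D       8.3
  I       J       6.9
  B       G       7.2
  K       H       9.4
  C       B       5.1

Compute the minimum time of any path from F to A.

Shortest distances from F:
F: 0
E: 3.4  (via F)
H: 5.6  (via F)
J: 10.7  (via H)
D: 13.9  (via H)
C: 14.4  (via D)
K: 15  (via H)
A: 16.2  (via C)
Shortest route: F–H–D–C–A = 16.2 min.

16.2 min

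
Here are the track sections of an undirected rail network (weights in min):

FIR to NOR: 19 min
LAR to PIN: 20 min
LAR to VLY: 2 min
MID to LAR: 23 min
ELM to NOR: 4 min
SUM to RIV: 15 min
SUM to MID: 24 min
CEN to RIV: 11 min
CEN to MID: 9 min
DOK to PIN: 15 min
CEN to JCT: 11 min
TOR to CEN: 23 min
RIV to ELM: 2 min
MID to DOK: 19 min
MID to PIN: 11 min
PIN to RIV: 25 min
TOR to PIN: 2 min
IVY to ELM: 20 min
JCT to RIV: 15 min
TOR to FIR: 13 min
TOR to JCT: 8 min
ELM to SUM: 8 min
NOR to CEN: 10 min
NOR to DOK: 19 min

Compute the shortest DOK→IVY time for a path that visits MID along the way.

61 min

Shortest DOK→MID: DOK → MID = 19
Shortest MID→IVY: MID → CEN → RIV → ELM → IVY = 42
Total via MID: 19 + 42 = 61 min.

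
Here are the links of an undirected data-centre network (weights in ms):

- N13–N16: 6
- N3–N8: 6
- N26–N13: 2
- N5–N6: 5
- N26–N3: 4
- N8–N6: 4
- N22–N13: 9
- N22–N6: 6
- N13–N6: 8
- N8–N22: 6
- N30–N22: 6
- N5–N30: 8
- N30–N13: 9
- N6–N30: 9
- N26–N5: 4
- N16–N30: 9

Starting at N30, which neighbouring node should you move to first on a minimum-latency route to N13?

N13

Enumerating some paths:
N30–N5–N26–N13: 8+4+2 = 14
N30–N13: 9 = 9
N30–N22–N13: 6+9 = 15
The minimum is 9 ms via N30–N13.
So from N30 the first move is to N13.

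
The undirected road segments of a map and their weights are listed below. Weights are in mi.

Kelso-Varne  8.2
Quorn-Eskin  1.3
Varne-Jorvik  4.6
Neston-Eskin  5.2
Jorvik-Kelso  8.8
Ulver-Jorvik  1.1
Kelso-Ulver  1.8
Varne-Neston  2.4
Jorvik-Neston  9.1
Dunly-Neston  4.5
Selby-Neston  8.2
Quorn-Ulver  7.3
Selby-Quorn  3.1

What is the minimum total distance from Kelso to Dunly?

Candidate routes:
Kelso → Ulver → Jorvik → Varne → Neston → Dunly: 1.8+1.1+4.6+2.4+4.5 = 14.4
Kelso → Ulver → Jorvik → Neston → Dunly: 1.8+1.1+9.1+4.5 = 16.5
Kelso → Varne → Neston → Dunly: 8.2+2.4+4.5 = 15.1
Kelso → Ulver → Quorn → Eskin → Neston → Dunly: 1.8+7.3+1.3+5.2+4.5 = 20.1
Cheapest is Kelso → Ulver → Jorvik → Varne → Neston → Dunly at 14.4 mi.

14.4 mi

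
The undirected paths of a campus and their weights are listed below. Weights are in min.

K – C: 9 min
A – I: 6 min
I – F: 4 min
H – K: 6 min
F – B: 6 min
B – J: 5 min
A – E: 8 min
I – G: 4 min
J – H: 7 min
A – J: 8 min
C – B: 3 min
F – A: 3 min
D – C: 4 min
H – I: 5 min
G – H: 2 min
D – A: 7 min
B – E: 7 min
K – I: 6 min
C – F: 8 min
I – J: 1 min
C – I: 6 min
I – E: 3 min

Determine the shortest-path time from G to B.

Settle nodes by increasing distance from G:
G: 0
H: 2  (via G)
I: 4  (via G)
J: 5  (via I)
E: 7  (via I)
F: 8  (via I)
K: 8  (via H)
A: 10  (via I)
B: 10  (via J)
Shortest route: G → I → J → B = 10 min.

10 min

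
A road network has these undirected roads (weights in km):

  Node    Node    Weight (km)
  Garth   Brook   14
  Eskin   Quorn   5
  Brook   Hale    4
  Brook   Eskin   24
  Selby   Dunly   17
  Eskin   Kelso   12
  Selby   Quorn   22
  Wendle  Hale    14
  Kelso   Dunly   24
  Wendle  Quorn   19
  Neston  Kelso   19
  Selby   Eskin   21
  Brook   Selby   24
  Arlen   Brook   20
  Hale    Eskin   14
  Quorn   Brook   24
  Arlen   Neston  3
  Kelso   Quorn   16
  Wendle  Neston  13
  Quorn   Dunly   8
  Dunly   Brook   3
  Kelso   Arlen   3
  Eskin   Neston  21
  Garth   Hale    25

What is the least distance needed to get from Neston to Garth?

37 km

Candidate routes:
Neston–Arlen–Kelso–Quorn–Dunly–Brook–Garth: 3+3+16+8+3+14 = 47
Neston–Arlen–Brook–Garth: 3+20+14 = 37
Neston–Wendle–Hale–Brook–Garth: 13+14+4+14 = 45
Neston–Arlen–Kelso–Dunly–Brook–Garth: 3+3+24+3+14 = 47
The minimum is 37 km via Neston–Arlen–Brook–Garth.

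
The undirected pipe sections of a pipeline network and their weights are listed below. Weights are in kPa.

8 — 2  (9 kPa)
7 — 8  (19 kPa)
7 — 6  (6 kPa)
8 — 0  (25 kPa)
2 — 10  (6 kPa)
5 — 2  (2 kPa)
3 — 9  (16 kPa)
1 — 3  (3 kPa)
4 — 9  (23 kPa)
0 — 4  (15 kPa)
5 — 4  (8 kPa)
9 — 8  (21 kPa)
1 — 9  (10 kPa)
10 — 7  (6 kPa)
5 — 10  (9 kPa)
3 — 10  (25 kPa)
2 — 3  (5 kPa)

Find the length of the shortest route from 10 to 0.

Enumerating some paths:
10 - 5 - 4 - 0: 9+8+15 = 32
10 - 2 - 5 - 4 - 0: 6+2+8+15 = 31
Cheapest is 10 - 2 - 5 - 4 - 0 at 31 kPa.

31 kPa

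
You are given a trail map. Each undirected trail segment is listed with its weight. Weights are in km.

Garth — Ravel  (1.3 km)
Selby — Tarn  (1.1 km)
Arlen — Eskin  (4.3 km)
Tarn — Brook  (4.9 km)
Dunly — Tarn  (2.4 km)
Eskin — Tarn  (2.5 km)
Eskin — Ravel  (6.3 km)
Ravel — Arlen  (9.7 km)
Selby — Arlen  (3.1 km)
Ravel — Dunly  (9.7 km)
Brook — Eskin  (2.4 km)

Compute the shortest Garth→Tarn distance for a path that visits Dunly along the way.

13.4 km

Best Garth to Dunly: Garth–Ravel–Dunly costing 11
Best Dunly to Tarn: Dunly–Tarn costing 2.4
Total via Dunly: 11 + 2.4 = 13.4 km.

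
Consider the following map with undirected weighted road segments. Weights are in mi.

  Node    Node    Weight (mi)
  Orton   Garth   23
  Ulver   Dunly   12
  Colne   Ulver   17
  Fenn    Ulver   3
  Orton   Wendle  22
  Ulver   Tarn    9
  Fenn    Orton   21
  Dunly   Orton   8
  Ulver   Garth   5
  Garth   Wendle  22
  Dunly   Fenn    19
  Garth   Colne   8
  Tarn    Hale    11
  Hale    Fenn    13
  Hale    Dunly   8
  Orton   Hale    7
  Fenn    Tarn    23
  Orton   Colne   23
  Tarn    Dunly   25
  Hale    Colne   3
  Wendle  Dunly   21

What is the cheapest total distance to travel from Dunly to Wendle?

21 mi

Settle nodes by increasing distance from Dunly:
Dunly: 0
Hale: 8  (via Dunly)
Orton: 8  (via Dunly)
Colne: 11  (via Hale)
Ulver: 12  (via Dunly)
Fenn: 15  (via Ulver)
Garth: 17  (via Ulver)
Tarn: 19  (via Hale)
Wendle: 21  (via Dunly)
Shortest route: Dunly → Wendle = 21 mi.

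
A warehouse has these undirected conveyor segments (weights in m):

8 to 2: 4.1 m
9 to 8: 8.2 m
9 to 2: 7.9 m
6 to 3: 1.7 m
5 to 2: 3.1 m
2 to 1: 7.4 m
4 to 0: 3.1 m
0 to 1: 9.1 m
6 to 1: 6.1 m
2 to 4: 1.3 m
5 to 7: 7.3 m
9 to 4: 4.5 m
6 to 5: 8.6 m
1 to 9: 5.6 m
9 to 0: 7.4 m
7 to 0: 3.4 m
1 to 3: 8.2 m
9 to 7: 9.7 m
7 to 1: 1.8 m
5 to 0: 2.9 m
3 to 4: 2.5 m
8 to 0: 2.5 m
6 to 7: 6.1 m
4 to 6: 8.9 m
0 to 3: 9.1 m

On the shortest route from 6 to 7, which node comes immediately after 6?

7

Enumerating some paths:
6 - 3 - 4 - 0 - 7: 1.7+2.5+3.1+3.4 = 10.7
6 - 1 - 7: 6.1+1.8 = 7.9
6 - 3 - 1 - 7: 1.7+8.2+1.8 = 11.7
6 - 7: 6.1 = 6.1
The minimum is 6.1 m via 6 - 7.
So from 6 the first move is to 7.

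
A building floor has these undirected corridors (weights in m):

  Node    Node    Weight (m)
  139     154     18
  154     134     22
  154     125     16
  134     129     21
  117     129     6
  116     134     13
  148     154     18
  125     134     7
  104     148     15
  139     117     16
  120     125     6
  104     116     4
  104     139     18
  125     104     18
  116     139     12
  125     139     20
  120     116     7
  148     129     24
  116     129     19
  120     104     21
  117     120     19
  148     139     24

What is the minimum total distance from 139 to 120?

Running Dijkstra from 139:
139: 0
116: 12  (via 139)
117: 16  (via 139)
104: 16  (via 116)
154: 18  (via 139)
120: 19  (via 116)
Shortest route: 139 → 116 → 120 = 19 m.

19 m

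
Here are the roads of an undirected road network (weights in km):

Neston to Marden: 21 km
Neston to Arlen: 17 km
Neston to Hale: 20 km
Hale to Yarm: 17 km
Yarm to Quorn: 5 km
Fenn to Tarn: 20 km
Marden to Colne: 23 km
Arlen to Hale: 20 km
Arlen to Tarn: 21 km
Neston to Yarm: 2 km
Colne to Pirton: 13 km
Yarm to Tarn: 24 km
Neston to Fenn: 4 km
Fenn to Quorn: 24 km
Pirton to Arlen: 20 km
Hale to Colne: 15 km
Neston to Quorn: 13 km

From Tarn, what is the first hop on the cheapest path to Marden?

Fenn

Candidate routes:
Tarn–Arlen–Neston–Marden: 21+17+21 = 59
Tarn–Yarm–Neston–Marden: 24+2+21 = 47
Tarn–Yarm–Quorn–Neston–Marden: 24+5+13+21 = 63
Tarn–Fenn–Neston–Marden: 20+4+21 = 45
Cheapest is Tarn–Fenn–Neston–Marden at 45 km.
So from Tarn the first move is to Fenn.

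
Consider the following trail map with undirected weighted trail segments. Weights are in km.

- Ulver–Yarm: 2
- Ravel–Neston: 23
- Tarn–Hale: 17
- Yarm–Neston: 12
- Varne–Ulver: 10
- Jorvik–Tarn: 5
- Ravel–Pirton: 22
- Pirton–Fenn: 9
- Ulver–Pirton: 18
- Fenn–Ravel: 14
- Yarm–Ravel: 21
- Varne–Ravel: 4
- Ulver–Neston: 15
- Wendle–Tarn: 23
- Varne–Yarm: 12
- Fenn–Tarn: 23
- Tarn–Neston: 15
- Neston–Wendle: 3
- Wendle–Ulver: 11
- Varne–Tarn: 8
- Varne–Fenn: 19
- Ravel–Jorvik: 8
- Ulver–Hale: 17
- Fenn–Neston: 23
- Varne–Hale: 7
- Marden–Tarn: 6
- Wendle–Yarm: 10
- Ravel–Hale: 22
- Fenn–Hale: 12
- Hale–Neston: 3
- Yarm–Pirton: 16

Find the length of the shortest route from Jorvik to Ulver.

Settle nodes by increasing distance from Jorvik:
Jorvik: 0
Tarn: 5  (via Jorvik)
Ravel: 8  (via Jorvik)
Marden: 11  (via Tarn)
Varne: 12  (via Ravel)
Hale: 19  (via Varne)
Neston: 20  (via Tarn)
Ulver: 22  (via Varne)
Shortest route: Jorvik → Ravel → Varne → Ulver = 22 km.

22 km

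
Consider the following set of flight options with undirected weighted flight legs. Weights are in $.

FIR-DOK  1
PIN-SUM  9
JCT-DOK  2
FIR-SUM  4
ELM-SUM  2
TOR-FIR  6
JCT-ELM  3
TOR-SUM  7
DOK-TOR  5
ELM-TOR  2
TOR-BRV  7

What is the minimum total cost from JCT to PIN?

$14

Compare a few routes:
JCT - DOK - FIR - SUM - PIN: 2+1+4+9 = 16
JCT - ELM - TOR - SUM - PIN: 3+2+7+9 = 21
JCT - DOK - TOR - ELM - SUM - PIN: 2+5+2+2+9 = 20
JCT - ELM - SUM - PIN: 3+2+9 = 14
The minimum is $14 via JCT - ELM - SUM - PIN.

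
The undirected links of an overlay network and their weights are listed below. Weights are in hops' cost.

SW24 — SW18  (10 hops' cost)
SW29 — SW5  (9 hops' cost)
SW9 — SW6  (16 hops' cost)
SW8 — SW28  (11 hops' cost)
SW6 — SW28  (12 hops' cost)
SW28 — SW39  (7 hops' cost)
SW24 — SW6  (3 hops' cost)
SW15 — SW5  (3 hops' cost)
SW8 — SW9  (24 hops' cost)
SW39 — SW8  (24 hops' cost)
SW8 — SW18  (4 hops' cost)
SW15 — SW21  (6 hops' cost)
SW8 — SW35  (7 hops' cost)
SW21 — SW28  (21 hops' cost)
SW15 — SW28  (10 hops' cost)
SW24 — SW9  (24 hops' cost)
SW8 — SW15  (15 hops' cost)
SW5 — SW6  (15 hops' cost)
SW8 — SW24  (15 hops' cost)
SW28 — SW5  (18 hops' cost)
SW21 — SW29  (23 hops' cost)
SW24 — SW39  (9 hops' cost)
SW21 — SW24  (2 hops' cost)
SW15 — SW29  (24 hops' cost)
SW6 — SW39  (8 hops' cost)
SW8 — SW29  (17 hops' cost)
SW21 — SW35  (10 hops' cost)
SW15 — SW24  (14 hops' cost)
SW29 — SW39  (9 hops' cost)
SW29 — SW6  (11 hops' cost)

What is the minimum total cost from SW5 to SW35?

Candidate routes:
SW5 - SW6 - SW24 - SW21 - SW35: 15+3+2+10 = 30
SW5 - SW15 - SW8 - SW35: 3+15+7 = 25
SW5 - SW15 - SW24 - SW21 - SW35: 3+14+2+10 = 29
SW5 - SW15 - SW21 - SW35: 3+6+10 = 19
The minimum is 19 hops' cost via SW5 - SW15 - SW21 - SW35.

19 hops' cost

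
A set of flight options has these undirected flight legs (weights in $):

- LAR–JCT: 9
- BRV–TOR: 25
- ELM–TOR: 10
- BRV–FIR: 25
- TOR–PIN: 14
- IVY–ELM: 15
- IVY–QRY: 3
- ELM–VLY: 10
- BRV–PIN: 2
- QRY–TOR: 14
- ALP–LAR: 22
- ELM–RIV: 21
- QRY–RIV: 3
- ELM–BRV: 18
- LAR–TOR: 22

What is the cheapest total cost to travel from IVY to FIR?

$58

Compare a few routes:
IVY - ELM - TOR - PIN - BRV - FIR: 15+10+14+2+25 = 66
IVY - ELM - BRV - FIR: 15+18+25 = 58
Cheapest is IVY - ELM - BRV - FIR at $58.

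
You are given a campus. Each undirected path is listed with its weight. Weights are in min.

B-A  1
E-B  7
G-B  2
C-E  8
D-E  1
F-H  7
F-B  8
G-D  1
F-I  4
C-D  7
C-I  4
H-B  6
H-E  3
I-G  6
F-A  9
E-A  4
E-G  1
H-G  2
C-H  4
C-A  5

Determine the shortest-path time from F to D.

10 min

Shortest distances from F:
F: 0
I: 4  (via F)
H: 7  (via F)
B: 8  (via F)
C: 8  (via I)
A: 9  (via F)
G: 9  (via H)
D: 10  (via G)
Shortest route: F → H → G → D = 10 min.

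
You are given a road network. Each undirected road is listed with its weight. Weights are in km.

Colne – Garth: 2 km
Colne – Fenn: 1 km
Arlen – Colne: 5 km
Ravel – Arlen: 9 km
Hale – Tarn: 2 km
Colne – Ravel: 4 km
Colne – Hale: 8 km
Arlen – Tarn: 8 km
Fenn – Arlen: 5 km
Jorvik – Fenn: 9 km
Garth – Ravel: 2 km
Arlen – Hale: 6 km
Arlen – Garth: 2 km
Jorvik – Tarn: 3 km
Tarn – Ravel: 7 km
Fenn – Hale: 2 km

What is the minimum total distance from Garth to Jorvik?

10 km

Shortest distances from Garth:
Garth: 0
Arlen: 2  (via Garth)
Colne: 2  (via Garth)
Ravel: 2  (via Garth)
Fenn: 3  (via Colne)
Hale: 5  (via Fenn)
Tarn: 7  (via Hale)
Jorvik: 10  (via Tarn)
Shortest route: Garth–Colne–Fenn–Hale–Tarn–Jorvik = 10 km.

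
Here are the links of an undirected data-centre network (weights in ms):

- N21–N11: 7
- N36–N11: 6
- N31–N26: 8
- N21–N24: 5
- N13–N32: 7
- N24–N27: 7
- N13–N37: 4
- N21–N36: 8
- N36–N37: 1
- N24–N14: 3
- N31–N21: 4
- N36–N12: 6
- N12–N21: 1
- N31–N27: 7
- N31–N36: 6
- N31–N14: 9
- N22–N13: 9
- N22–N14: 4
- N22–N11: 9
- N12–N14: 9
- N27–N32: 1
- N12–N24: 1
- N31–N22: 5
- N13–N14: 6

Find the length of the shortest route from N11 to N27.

16 ms

Compare a few routes:
N11 → N21 → N31 → N27: 7+4+7 = 18
N11 → N21 → N24 → N27: 7+5+7 = 19
N11 → N36 → N37 → N13 → N32 → N27: 6+1+4+7+1 = 19
N11 → N21 → N12 → N24 → N27: 7+1+1+7 = 16
The minimum is 16 ms via N11 → N21 → N12 → N24 → N27.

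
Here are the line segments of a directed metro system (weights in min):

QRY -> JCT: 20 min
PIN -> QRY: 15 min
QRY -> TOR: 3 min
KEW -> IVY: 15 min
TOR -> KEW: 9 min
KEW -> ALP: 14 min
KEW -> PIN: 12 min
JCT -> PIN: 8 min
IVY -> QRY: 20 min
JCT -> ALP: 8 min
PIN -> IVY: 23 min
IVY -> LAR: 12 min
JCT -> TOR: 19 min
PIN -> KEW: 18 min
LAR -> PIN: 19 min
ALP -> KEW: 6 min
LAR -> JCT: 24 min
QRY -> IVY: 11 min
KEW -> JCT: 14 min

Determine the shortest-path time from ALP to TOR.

36 min

Running Dijkstra from ALP:
ALP: 0
KEW: 6  (via ALP)
PIN: 18  (via KEW)
JCT: 20  (via KEW)
IVY: 21  (via KEW)
LAR: 33  (via IVY)
QRY: 33  (via PIN)
TOR: 36  (via QRY)
Shortest route: ALP → KEW → PIN → QRY → TOR = 36 min.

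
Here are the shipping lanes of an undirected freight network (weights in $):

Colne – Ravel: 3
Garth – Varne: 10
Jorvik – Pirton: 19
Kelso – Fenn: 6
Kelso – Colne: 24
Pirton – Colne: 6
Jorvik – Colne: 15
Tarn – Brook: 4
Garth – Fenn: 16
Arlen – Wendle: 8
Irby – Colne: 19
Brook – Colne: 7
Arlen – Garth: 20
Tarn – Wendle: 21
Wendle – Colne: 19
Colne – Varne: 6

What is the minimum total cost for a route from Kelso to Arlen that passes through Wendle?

Best Kelso to Wendle: Kelso → Colne → Wendle costing 43
Shortest Wendle→Arlen: Wendle → Arlen = 8
Total via Wendle: 43 + 8 = $51.

$51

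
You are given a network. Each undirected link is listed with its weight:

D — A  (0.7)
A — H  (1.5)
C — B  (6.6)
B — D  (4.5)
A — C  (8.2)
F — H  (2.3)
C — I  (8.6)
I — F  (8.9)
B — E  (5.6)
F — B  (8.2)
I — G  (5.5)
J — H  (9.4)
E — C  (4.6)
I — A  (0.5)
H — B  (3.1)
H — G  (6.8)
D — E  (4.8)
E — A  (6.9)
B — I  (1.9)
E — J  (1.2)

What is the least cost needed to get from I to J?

7.2

Candidate routes:
I → A → E → J: 0.5+6.9+1.2 = 8.6
I → B → E → J: 1.9+5.6+1.2 = 8.7
I → A → D → E → J: 0.5+0.7+4.8+1.2 = 7.2
The minimum is 7.2 via I → A → D → E → J.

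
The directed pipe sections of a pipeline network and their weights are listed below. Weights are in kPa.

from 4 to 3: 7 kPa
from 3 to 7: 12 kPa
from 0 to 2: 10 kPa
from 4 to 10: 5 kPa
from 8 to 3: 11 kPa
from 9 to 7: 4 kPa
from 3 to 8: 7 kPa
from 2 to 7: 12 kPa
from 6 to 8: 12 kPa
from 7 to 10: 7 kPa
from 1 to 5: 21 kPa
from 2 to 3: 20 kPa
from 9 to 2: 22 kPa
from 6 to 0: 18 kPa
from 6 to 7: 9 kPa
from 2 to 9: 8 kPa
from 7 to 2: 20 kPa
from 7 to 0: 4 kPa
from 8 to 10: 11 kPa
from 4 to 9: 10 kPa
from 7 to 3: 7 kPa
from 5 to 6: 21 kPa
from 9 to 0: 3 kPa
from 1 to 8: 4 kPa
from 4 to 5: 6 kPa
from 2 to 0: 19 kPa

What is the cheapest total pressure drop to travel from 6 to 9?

31 kPa

Compare a few routes:
6–0–2–9: 18+10+8 = 36
6–7–0–2–9: 9+4+10+8 = 31
6–7–2–9: 9+20+8 = 37
The minimum is 31 kPa via 6–7–0–2–9.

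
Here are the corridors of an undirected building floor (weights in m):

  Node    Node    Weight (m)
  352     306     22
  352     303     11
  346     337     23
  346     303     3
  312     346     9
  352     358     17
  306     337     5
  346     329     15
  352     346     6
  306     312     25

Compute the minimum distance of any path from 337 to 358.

Compare a few routes:
337–346–352–358: 23+6+17 = 46
337–346–303–352–358: 23+3+11+17 = 54
337–306–352–358: 5+22+17 = 44
The minimum is 44 m via 337–306–352–358.

44 m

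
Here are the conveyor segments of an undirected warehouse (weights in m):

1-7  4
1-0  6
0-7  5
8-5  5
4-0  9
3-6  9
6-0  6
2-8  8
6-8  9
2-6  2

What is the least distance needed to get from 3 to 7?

20 m

Settle nodes by increasing distance from 3:
3: 0
6: 9  (via 3)
2: 11  (via 6)
0: 15  (via 6)
8: 18  (via 6)
7: 20  (via 0)
Shortest route: 3 → 6 → 0 → 7 = 20 m.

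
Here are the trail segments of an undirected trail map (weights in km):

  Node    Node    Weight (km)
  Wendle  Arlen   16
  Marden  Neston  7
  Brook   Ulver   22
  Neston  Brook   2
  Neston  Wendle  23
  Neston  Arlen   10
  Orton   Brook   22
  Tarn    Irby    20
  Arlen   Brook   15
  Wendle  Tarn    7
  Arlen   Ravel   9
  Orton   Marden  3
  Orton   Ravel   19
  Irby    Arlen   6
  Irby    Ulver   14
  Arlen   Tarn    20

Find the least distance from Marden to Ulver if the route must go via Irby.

Shortest Marden→Irby: Marden → Neston → Arlen → Irby = 23
Best Irby to Ulver: Irby → Ulver costing 14
Total via Irby: 23 + 14 = 37 km.

37 km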